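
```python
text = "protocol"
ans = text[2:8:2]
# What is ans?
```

text has length 8. The slice text[2:8:2] selects indices [2, 4, 6] (2->'o', 4->'o', 6->'o'), giving 'ooo'.

'ooo'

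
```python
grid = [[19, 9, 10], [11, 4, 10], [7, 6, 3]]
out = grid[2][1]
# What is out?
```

grid[2] = [7, 6, 3]. Taking column 1 of that row yields 6.

6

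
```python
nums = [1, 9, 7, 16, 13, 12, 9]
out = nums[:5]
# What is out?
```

nums has length 7. The slice nums[:5] selects indices [0, 1, 2, 3, 4] (0->1, 1->9, 2->7, 3->16, 4->13), giving [1, 9, 7, 16, 13].

[1, 9, 7, 16, 13]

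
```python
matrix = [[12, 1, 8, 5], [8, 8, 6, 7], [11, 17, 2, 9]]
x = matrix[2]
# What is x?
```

matrix has 3 rows. Row 2 is [11, 17, 2, 9].

[11, 17, 2, 9]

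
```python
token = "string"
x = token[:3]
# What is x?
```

token has length 6. The slice token[:3] selects indices [0, 1, 2] (0->'s', 1->'t', 2->'r'), giving 'str'.

'str'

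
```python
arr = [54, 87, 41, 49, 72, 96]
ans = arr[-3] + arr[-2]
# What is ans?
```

arr has length 6. Negative index -3 maps to positive index 6 + (-3) = 3. arr[3] = 49.
arr has length 6. Negative index -2 maps to positive index 6 + (-2) = 4. arr[4] = 72.
Sum: 49 + 72 = 121.

121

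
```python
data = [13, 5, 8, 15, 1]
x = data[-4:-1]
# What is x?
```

data has length 5. The slice data[-4:-1] selects indices [1, 2, 3] (1->5, 2->8, 3->15), giving [5, 8, 15].

[5, 8, 15]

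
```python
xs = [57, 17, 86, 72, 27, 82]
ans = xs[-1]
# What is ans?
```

xs has length 6. Negative index -1 maps to positive index 6 + (-1) = 5. xs[5] = 82.

82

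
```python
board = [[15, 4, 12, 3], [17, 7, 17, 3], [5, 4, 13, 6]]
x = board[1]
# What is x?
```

board has 3 rows. Row 1 is [17, 7, 17, 3].

[17, 7, 17, 3]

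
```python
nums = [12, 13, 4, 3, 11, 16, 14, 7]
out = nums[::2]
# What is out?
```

nums has length 8. The slice nums[::2] selects indices [0, 2, 4, 6] (0->12, 2->4, 4->11, 6->14), giving [12, 4, 11, 14].

[12, 4, 11, 14]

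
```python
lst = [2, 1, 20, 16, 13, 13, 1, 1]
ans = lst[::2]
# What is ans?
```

lst has length 8. The slice lst[::2] selects indices [0, 2, 4, 6] (0->2, 2->20, 4->13, 6->1), giving [2, 20, 13, 1].

[2, 20, 13, 1]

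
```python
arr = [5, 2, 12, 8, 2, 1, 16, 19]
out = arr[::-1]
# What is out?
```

arr has length 8. The slice arr[::-1] selects indices [7, 6, 5, 4, 3, 2, 1, 0] (7->19, 6->16, 5->1, 4->2, 3->8, 2->12, 1->2, 0->5), giving [19, 16, 1, 2, 8, 12, 2, 5].

[19, 16, 1, 2, 8, 12, 2, 5]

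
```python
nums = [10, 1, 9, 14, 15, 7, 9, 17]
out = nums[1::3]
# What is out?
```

nums has length 8. The slice nums[1::3] selects indices [1, 4, 7] (1->1, 4->15, 7->17), giving [1, 15, 17].

[1, 15, 17]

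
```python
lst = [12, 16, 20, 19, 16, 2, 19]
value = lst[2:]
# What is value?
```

lst has length 7. The slice lst[2:] selects indices [2, 3, 4, 5, 6] (2->20, 3->19, 4->16, 5->2, 6->19), giving [20, 19, 16, 2, 19].

[20, 19, 16, 2, 19]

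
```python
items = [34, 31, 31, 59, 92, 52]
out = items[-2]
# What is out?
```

items has length 6. Negative index -2 maps to positive index 6 + (-2) = 4. items[4] = 92.

92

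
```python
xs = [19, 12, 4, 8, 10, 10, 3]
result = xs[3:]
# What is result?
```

xs has length 7. The slice xs[3:] selects indices [3, 4, 5, 6] (3->8, 4->10, 5->10, 6->3), giving [8, 10, 10, 3].

[8, 10, 10, 3]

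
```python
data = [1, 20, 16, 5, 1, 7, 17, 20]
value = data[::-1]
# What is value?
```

data has length 8. The slice data[::-1] selects indices [7, 6, 5, 4, 3, 2, 1, 0] (7->20, 6->17, 5->7, 4->1, 3->5, 2->16, 1->20, 0->1), giving [20, 17, 7, 1, 5, 16, 20, 1].

[20, 17, 7, 1, 5, 16, 20, 1]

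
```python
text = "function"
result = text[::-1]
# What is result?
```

text has length 8. The slice text[::-1] selects indices [7, 6, 5, 4, 3, 2, 1, 0] (7->'n', 6->'o', 5->'i', 4->'t', 3->'c', 2->'n', 1->'u', 0->'f'), giving 'noitcnuf'.

'noitcnuf'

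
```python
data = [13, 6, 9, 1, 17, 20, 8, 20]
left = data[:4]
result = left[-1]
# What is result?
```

data has length 8. The slice data[:4] selects indices [0, 1, 2, 3] (0->13, 1->6, 2->9, 3->1), giving [13, 6, 9, 1]. So left = [13, 6, 9, 1]. Then left[-1] = 1.

1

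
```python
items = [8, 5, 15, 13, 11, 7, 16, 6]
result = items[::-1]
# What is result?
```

items has length 8. The slice items[::-1] selects indices [7, 6, 5, 4, 3, 2, 1, 0] (7->6, 6->16, 5->7, 4->11, 3->13, 2->15, 1->5, 0->8), giving [6, 16, 7, 11, 13, 15, 5, 8].

[6, 16, 7, 11, 13, 15, 5, 8]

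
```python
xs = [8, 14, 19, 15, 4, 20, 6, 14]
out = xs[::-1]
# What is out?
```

xs has length 8. The slice xs[::-1] selects indices [7, 6, 5, 4, 3, 2, 1, 0] (7->14, 6->6, 5->20, 4->4, 3->15, 2->19, 1->14, 0->8), giving [14, 6, 20, 4, 15, 19, 14, 8].

[14, 6, 20, 4, 15, 19, 14, 8]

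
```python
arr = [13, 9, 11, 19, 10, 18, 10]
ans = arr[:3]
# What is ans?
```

arr has length 7. The slice arr[:3] selects indices [0, 1, 2] (0->13, 1->9, 2->11), giving [13, 9, 11].

[13, 9, 11]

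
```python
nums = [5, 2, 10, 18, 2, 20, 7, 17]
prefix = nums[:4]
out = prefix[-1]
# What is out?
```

nums has length 8. The slice nums[:4] selects indices [0, 1, 2, 3] (0->5, 1->2, 2->10, 3->18), giving [5, 2, 10, 18]. So prefix = [5, 2, 10, 18]. Then prefix[-1] = 18.

18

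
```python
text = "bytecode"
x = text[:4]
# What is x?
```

text has length 8. The slice text[:4] selects indices [0, 1, 2, 3] (0->'b', 1->'y', 2->'t', 3->'e'), giving 'byte'.

'byte'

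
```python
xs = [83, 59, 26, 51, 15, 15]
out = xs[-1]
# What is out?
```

xs has length 6. Negative index -1 maps to positive index 6 + (-1) = 5. xs[5] = 15.

15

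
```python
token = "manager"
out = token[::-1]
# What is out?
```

token has length 7. The slice token[::-1] selects indices [6, 5, 4, 3, 2, 1, 0] (6->'r', 5->'e', 4->'g', 3->'a', 2->'n', 1->'a', 0->'m'), giving 'reganam'.

'reganam'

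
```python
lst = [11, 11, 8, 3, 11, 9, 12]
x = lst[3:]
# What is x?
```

lst has length 7. The slice lst[3:] selects indices [3, 4, 5, 6] (3->3, 4->11, 5->9, 6->12), giving [3, 11, 9, 12].

[3, 11, 9, 12]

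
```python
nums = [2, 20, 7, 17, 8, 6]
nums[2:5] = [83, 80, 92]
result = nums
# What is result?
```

nums starts as [2, 20, 7, 17, 8, 6] (length 6). The slice nums[2:5] covers indices [2, 3, 4] with values [7, 17, 8]. Replacing that slice with [83, 80, 92] (same length) produces [2, 20, 83, 80, 92, 6].

[2, 20, 83, 80, 92, 6]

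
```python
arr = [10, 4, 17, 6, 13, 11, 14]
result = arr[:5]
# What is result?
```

arr has length 7. The slice arr[:5] selects indices [0, 1, 2, 3, 4] (0->10, 1->4, 2->17, 3->6, 4->13), giving [10, 4, 17, 6, 13].

[10, 4, 17, 6, 13]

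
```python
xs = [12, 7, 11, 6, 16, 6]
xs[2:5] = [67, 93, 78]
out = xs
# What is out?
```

xs starts as [12, 7, 11, 6, 16, 6] (length 6). The slice xs[2:5] covers indices [2, 3, 4] with values [11, 6, 16]. Replacing that slice with [67, 93, 78] (same length) produces [12, 7, 67, 93, 78, 6].

[12, 7, 67, 93, 78, 6]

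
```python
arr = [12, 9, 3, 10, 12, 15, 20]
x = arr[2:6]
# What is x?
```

arr has length 7. The slice arr[2:6] selects indices [2, 3, 4, 5] (2->3, 3->10, 4->12, 5->15), giving [3, 10, 12, 15].

[3, 10, 12, 15]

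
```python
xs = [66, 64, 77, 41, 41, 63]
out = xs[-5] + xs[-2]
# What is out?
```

xs has length 6. Negative index -5 maps to positive index 6 + (-5) = 1. xs[1] = 64.
xs has length 6. Negative index -2 maps to positive index 6 + (-2) = 4. xs[4] = 41.
Sum: 64 + 41 = 105.

105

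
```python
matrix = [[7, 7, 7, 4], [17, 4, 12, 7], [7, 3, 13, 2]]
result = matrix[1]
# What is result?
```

matrix has 3 rows. Row 1 is [17, 4, 12, 7].

[17, 4, 12, 7]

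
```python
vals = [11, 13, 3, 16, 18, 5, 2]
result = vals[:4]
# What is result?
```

vals has length 7. The slice vals[:4] selects indices [0, 1, 2, 3] (0->11, 1->13, 2->3, 3->16), giving [11, 13, 3, 16].

[11, 13, 3, 16]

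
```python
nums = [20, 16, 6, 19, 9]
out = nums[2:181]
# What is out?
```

nums has length 5. The slice nums[2:181] selects indices [2, 3, 4] (2->6, 3->19, 4->9), giving [6, 19, 9].

[6, 19, 9]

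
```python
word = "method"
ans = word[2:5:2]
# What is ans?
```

word has length 6. The slice word[2:5:2] selects indices [2, 4] (2->'t', 4->'o'), giving 'to'.

'to'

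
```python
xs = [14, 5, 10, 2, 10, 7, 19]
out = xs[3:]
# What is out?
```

xs has length 7. The slice xs[3:] selects indices [3, 4, 5, 6] (3->2, 4->10, 5->7, 6->19), giving [2, 10, 7, 19].

[2, 10, 7, 19]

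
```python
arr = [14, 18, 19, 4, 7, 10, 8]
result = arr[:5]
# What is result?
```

arr has length 7. The slice arr[:5] selects indices [0, 1, 2, 3, 4] (0->14, 1->18, 2->19, 3->4, 4->7), giving [14, 18, 19, 4, 7].

[14, 18, 19, 4, 7]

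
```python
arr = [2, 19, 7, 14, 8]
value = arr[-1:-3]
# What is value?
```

arr has length 5. The slice arr[-1:-3] resolves to an empty index range, so the result is [].

[]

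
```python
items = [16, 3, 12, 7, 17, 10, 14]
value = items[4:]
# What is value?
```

items has length 7. The slice items[4:] selects indices [4, 5, 6] (4->17, 5->10, 6->14), giving [17, 10, 14].

[17, 10, 14]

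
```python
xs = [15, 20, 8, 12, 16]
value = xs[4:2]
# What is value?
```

xs has length 5. The slice xs[4:2] resolves to an empty index range, so the result is [].

[]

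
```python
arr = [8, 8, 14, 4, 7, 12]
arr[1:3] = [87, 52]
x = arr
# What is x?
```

arr starts as [8, 8, 14, 4, 7, 12] (length 6). The slice arr[1:3] covers indices [1, 2] with values [8, 14]. Replacing that slice with [87, 52] (same length) produces [8, 87, 52, 4, 7, 12].

[8, 87, 52, 4, 7, 12]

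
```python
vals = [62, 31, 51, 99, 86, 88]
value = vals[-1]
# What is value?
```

vals has length 6. Negative index -1 maps to positive index 6 + (-1) = 5. vals[5] = 88.

88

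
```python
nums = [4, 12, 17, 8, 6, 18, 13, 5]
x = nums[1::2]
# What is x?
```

nums has length 8. The slice nums[1::2] selects indices [1, 3, 5, 7] (1->12, 3->8, 5->18, 7->5), giving [12, 8, 18, 5].

[12, 8, 18, 5]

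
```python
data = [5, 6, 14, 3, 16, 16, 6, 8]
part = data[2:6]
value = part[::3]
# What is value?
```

data has length 8. The slice data[2:6] selects indices [2, 3, 4, 5] (2->14, 3->3, 4->16, 5->16), giving [14, 3, 16, 16]. So part = [14, 3, 16, 16]. part has length 4. The slice part[::3] selects indices [0, 3] (0->14, 3->16), giving [14, 16].

[14, 16]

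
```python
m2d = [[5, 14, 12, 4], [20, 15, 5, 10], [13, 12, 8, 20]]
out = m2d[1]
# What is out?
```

m2d has 3 rows. Row 1 is [20, 15, 5, 10].

[20, 15, 5, 10]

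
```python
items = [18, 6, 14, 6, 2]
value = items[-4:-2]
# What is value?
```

items has length 5. The slice items[-4:-2] selects indices [1, 2] (1->6, 2->14), giving [6, 14].

[6, 14]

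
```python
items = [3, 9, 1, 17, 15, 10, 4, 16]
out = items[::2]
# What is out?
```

items has length 8. The slice items[::2] selects indices [0, 2, 4, 6] (0->3, 2->1, 4->15, 6->4), giving [3, 1, 15, 4].

[3, 1, 15, 4]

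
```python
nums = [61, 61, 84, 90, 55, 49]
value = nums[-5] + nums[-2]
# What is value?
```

nums has length 6. Negative index -5 maps to positive index 6 + (-5) = 1. nums[1] = 61.
nums has length 6. Negative index -2 maps to positive index 6 + (-2) = 4. nums[4] = 55.
Sum: 61 + 55 = 116.

116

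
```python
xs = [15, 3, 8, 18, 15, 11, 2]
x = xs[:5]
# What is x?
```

xs has length 7. The slice xs[:5] selects indices [0, 1, 2, 3, 4] (0->15, 1->3, 2->8, 3->18, 4->15), giving [15, 3, 8, 18, 15].

[15, 3, 8, 18, 15]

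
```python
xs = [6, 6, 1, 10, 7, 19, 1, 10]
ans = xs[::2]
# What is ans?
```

xs has length 8. The slice xs[::2] selects indices [0, 2, 4, 6] (0->6, 2->1, 4->7, 6->1), giving [6, 1, 7, 1].

[6, 1, 7, 1]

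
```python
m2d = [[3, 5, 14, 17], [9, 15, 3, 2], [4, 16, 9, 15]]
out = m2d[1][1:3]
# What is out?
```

m2d[1] = [9, 15, 3, 2]. m2d[1] has length 4. The slice m2d[1][1:3] selects indices [1, 2] (1->15, 2->3), giving [15, 3].

[15, 3]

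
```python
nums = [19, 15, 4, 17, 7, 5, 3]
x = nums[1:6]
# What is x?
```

nums has length 7. The slice nums[1:6] selects indices [1, 2, 3, 4, 5] (1->15, 2->4, 3->17, 4->7, 5->5), giving [15, 4, 17, 7, 5].

[15, 4, 17, 7, 5]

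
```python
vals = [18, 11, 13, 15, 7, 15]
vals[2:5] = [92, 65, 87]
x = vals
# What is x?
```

vals starts as [18, 11, 13, 15, 7, 15] (length 6). The slice vals[2:5] covers indices [2, 3, 4] with values [13, 15, 7]. Replacing that slice with [92, 65, 87] (same length) produces [18, 11, 92, 65, 87, 15].

[18, 11, 92, 65, 87, 15]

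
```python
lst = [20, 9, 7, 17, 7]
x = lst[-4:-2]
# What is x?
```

lst has length 5. The slice lst[-4:-2] selects indices [1, 2] (1->9, 2->7), giving [9, 7].

[9, 7]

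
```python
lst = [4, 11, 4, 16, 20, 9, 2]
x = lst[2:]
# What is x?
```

lst has length 7. The slice lst[2:] selects indices [2, 3, 4, 5, 6] (2->4, 3->16, 4->20, 5->9, 6->2), giving [4, 16, 20, 9, 2].

[4, 16, 20, 9, 2]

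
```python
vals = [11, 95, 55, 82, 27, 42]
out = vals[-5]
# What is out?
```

vals has length 6. Negative index -5 maps to positive index 6 + (-5) = 1. vals[1] = 95.

95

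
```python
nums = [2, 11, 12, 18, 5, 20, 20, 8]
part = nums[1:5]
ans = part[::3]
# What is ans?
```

nums has length 8. The slice nums[1:5] selects indices [1, 2, 3, 4] (1->11, 2->12, 3->18, 4->5), giving [11, 12, 18, 5]. So part = [11, 12, 18, 5]. part has length 4. The slice part[::3] selects indices [0, 3] (0->11, 3->5), giving [11, 5].

[11, 5]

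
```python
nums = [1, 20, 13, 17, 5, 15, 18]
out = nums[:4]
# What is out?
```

nums has length 7. The slice nums[:4] selects indices [0, 1, 2, 3] (0->1, 1->20, 2->13, 3->17), giving [1, 20, 13, 17].

[1, 20, 13, 17]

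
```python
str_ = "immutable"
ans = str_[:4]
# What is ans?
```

str_ has length 9. The slice str_[:4] selects indices [0, 1, 2, 3] (0->'i', 1->'m', 2->'m', 3->'u'), giving 'immu'.

'immu'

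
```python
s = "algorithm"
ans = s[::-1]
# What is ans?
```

s has length 9. The slice s[::-1] selects indices [8, 7, 6, 5, 4, 3, 2, 1, 0] (8->'m', 7->'h', 6->'t', 5->'i', 4->'r', 3->'o', 2->'g', 1->'l', 0->'a'), giving 'mhtirogla'.

'mhtirogla'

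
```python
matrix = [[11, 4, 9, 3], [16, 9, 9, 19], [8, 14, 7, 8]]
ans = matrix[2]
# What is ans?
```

matrix has 3 rows. Row 2 is [8, 14, 7, 8].

[8, 14, 7, 8]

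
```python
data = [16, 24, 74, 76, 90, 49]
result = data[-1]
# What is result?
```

data has length 6. Negative index -1 maps to positive index 6 + (-1) = 5. data[5] = 49.

49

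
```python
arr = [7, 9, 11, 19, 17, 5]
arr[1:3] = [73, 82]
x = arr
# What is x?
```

arr starts as [7, 9, 11, 19, 17, 5] (length 6). The slice arr[1:3] covers indices [1, 2] with values [9, 11]. Replacing that slice with [73, 82] (same length) produces [7, 73, 82, 19, 17, 5].

[7, 73, 82, 19, 17, 5]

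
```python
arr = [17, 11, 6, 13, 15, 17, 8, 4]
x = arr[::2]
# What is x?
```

arr has length 8. The slice arr[::2] selects indices [0, 2, 4, 6] (0->17, 2->6, 4->15, 6->8), giving [17, 6, 15, 8].

[17, 6, 15, 8]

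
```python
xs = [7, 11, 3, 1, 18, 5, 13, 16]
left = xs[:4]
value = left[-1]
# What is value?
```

xs has length 8. The slice xs[:4] selects indices [0, 1, 2, 3] (0->7, 1->11, 2->3, 3->1), giving [7, 11, 3, 1]. So left = [7, 11, 3, 1]. Then left[-1] = 1.

1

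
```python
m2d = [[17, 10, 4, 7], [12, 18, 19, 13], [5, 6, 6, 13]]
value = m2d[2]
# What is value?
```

m2d has 3 rows. Row 2 is [5, 6, 6, 13].

[5, 6, 6, 13]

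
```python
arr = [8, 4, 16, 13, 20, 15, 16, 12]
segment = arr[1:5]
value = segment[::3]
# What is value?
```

arr has length 8. The slice arr[1:5] selects indices [1, 2, 3, 4] (1->4, 2->16, 3->13, 4->20), giving [4, 16, 13, 20]. So segment = [4, 16, 13, 20]. segment has length 4. The slice segment[::3] selects indices [0, 3] (0->4, 3->20), giving [4, 20].

[4, 20]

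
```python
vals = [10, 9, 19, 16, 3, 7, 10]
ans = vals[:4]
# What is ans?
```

vals has length 7. The slice vals[:4] selects indices [0, 1, 2, 3] (0->10, 1->9, 2->19, 3->16), giving [10, 9, 19, 16].

[10, 9, 19, 16]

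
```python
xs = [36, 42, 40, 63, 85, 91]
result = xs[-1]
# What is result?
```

xs has length 6. Negative index -1 maps to positive index 6 + (-1) = 5. xs[5] = 91.

91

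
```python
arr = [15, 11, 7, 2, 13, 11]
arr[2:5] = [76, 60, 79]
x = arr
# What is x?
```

arr starts as [15, 11, 7, 2, 13, 11] (length 6). The slice arr[2:5] covers indices [2, 3, 4] with values [7, 2, 13]. Replacing that slice with [76, 60, 79] (same length) produces [15, 11, 76, 60, 79, 11].

[15, 11, 76, 60, 79, 11]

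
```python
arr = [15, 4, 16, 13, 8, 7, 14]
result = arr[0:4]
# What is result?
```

arr has length 7. The slice arr[0:4] selects indices [0, 1, 2, 3] (0->15, 1->4, 2->16, 3->13), giving [15, 4, 16, 13].

[15, 4, 16, 13]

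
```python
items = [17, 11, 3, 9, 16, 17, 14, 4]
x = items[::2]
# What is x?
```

items has length 8. The slice items[::2] selects indices [0, 2, 4, 6] (0->17, 2->3, 4->16, 6->14), giving [17, 3, 16, 14].

[17, 3, 16, 14]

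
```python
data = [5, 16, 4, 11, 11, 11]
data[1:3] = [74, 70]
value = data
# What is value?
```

data starts as [5, 16, 4, 11, 11, 11] (length 6). The slice data[1:3] covers indices [1, 2] with values [16, 4]. Replacing that slice with [74, 70] (same length) produces [5, 74, 70, 11, 11, 11].

[5, 74, 70, 11, 11, 11]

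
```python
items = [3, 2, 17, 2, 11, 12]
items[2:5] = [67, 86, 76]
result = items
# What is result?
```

items starts as [3, 2, 17, 2, 11, 12] (length 6). The slice items[2:5] covers indices [2, 3, 4] with values [17, 2, 11]. Replacing that slice with [67, 86, 76] (same length) produces [3, 2, 67, 86, 76, 12].

[3, 2, 67, 86, 76, 12]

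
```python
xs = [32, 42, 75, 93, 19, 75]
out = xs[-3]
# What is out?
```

xs has length 6. Negative index -3 maps to positive index 6 + (-3) = 3. xs[3] = 93.

93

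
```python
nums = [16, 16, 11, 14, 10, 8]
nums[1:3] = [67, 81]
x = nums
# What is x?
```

nums starts as [16, 16, 11, 14, 10, 8] (length 6). The slice nums[1:3] covers indices [1, 2] with values [16, 11]. Replacing that slice with [67, 81] (same length) produces [16, 67, 81, 14, 10, 8].

[16, 67, 81, 14, 10, 8]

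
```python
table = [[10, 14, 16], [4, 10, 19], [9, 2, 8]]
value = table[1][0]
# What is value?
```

table[1] = [4, 10, 19]. Taking column 0 of that row yields 4.

4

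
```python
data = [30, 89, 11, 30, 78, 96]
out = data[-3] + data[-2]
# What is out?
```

data has length 6. Negative index -3 maps to positive index 6 + (-3) = 3. data[3] = 30.
data has length 6. Negative index -2 maps to positive index 6 + (-2) = 4. data[4] = 78.
Sum: 30 + 78 = 108.

108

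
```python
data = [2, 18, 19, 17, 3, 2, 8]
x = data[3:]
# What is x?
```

data has length 7. The slice data[3:] selects indices [3, 4, 5, 6] (3->17, 4->3, 5->2, 6->8), giving [17, 3, 2, 8].

[17, 3, 2, 8]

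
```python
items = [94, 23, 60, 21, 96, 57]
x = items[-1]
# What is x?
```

items has length 6. Negative index -1 maps to positive index 6 + (-1) = 5. items[5] = 57.

57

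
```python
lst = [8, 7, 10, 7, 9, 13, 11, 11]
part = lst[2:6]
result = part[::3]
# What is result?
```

lst has length 8. The slice lst[2:6] selects indices [2, 3, 4, 5] (2->10, 3->7, 4->9, 5->13), giving [10, 7, 9, 13]. So part = [10, 7, 9, 13]. part has length 4. The slice part[::3] selects indices [0, 3] (0->10, 3->13), giving [10, 13].

[10, 13]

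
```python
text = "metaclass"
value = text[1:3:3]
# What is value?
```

text has length 9. The slice text[1:3:3] selects indices [1] (1->'e'), giving 'e'.

'e'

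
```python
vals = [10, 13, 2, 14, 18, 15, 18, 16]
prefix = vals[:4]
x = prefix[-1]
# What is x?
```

vals has length 8. The slice vals[:4] selects indices [0, 1, 2, 3] (0->10, 1->13, 2->2, 3->14), giving [10, 13, 2, 14]. So prefix = [10, 13, 2, 14]. Then prefix[-1] = 14.

14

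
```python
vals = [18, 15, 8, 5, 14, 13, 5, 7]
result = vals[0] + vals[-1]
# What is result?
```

vals has length 8. vals[0] = 18.
vals has length 8. Negative index -1 maps to positive index 8 + (-1) = 7. vals[7] = 7.
Sum: 18 + 7 = 25.

25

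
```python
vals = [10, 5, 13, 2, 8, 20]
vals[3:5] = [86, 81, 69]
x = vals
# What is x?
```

vals starts as [10, 5, 13, 2, 8, 20] (length 6). The slice vals[3:5] covers indices [3, 4] with values [2, 8]. Replacing that slice with [86, 81, 69] (different length) produces [10, 5, 13, 86, 81, 69, 20].

[10, 5, 13, 86, 81, 69, 20]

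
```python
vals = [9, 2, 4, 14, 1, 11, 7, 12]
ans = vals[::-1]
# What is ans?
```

vals has length 8. The slice vals[::-1] selects indices [7, 6, 5, 4, 3, 2, 1, 0] (7->12, 6->7, 5->11, 4->1, 3->14, 2->4, 1->2, 0->9), giving [12, 7, 11, 1, 14, 4, 2, 9].

[12, 7, 11, 1, 14, 4, 2, 9]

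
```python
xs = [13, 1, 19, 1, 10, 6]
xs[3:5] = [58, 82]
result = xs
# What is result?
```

xs starts as [13, 1, 19, 1, 10, 6] (length 6). The slice xs[3:5] covers indices [3, 4] with values [1, 10]. Replacing that slice with [58, 82] (same length) produces [13, 1, 19, 58, 82, 6].

[13, 1, 19, 58, 82, 6]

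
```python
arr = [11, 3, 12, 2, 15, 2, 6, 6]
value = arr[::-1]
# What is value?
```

arr has length 8. The slice arr[::-1] selects indices [7, 6, 5, 4, 3, 2, 1, 0] (7->6, 6->6, 5->2, 4->15, 3->2, 2->12, 1->3, 0->11), giving [6, 6, 2, 15, 2, 12, 3, 11].

[6, 6, 2, 15, 2, 12, 3, 11]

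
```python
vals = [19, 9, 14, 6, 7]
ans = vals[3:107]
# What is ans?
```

vals has length 5. The slice vals[3:107] selects indices [3, 4] (3->6, 4->7), giving [6, 7].

[6, 7]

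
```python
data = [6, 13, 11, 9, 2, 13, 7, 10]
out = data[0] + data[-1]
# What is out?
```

data has length 8. data[0] = 6.
data has length 8. Negative index -1 maps to positive index 8 + (-1) = 7. data[7] = 10.
Sum: 6 + 10 = 16.

16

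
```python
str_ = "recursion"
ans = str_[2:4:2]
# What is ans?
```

str_ has length 9. The slice str_[2:4:2] selects indices [2] (2->'c'), giving 'c'.

'c'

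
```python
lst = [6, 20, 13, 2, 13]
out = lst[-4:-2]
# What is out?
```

lst has length 5. The slice lst[-4:-2] selects indices [1, 2] (1->20, 2->13), giving [20, 13].

[20, 13]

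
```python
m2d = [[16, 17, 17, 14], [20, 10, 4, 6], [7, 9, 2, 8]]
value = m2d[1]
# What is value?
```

m2d has 3 rows. Row 1 is [20, 10, 4, 6].

[20, 10, 4, 6]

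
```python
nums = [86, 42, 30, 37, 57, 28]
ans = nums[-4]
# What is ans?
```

nums has length 6. Negative index -4 maps to positive index 6 + (-4) = 2. nums[2] = 30.

30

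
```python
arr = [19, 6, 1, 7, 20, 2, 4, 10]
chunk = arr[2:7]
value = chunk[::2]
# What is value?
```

arr has length 8. The slice arr[2:7] selects indices [2, 3, 4, 5, 6] (2->1, 3->7, 4->20, 5->2, 6->4), giving [1, 7, 20, 2, 4]. So chunk = [1, 7, 20, 2, 4]. chunk has length 5. The slice chunk[::2] selects indices [0, 2, 4] (0->1, 2->20, 4->4), giving [1, 20, 4].

[1, 20, 4]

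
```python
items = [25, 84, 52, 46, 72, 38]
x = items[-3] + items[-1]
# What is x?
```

items has length 6. Negative index -3 maps to positive index 6 + (-3) = 3. items[3] = 46.
items has length 6. Negative index -1 maps to positive index 6 + (-1) = 5. items[5] = 38.
Sum: 46 + 38 = 84.

84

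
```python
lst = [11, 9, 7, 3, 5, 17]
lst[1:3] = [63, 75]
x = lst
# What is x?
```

lst starts as [11, 9, 7, 3, 5, 17] (length 6). The slice lst[1:3] covers indices [1, 2] with values [9, 7]. Replacing that slice with [63, 75] (same length) produces [11, 63, 75, 3, 5, 17].

[11, 63, 75, 3, 5, 17]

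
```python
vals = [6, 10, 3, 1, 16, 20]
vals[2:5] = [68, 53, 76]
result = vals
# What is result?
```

vals starts as [6, 10, 3, 1, 16, 20] (length 6). The slice vals[2:5] covers indices [2, 3, 4] with values [3, 1, 16]. Replacing that slice with [68, 53, 76] (same length) produces [6, 10, 68, 53, 76, 20].

[6, 10, 68, 53, 76, 20]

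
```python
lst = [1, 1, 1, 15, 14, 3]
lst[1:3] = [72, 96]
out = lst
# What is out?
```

lst starts as [1, 1, 1, 15, 14, 3] (length 6). The slice lst[1:3] covers indices [1, 2] with values [1, 1]. Replacing that slice with [72, 96] (same length) produces [1, 72, 96, 15, 14, 3].

[1, 72, 96, 15, 14, 3]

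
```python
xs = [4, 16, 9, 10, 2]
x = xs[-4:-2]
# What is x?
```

xs has length 5. The slice xs[-4:-2] selects indices [1, 2] (1->16, 2->9), giving [16, 9].

[16, 9]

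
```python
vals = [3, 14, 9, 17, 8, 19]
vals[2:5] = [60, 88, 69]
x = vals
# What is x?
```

vals starts as [3, 14, 9, 17, 8, 19] (length 6). The slice vals[2:5] covers indices [2, 3, 4] with values [9, 17, 8]. Replacing that slice with [60, 88, 69] (same length) produces [3, 14, 60, 88, 69, 19].

[3, 14, 60, 88, 69, 19]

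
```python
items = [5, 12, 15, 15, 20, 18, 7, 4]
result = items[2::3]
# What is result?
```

items has length 8. The slice items[2::3] selects indices [2, 5] (2->15, 5->18), giving [15, 18].

[15, 18]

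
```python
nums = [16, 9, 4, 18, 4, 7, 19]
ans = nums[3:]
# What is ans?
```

nums has length 7. The slice nums[3:] selects indices [3, 4, 5, 6] (3->18, 4->4, 5->7, 6->19), giving [18, 4, 7, 19].

[18, 4, 7, 19]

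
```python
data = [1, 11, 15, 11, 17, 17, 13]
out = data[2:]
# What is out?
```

data has length 7. The slice data[2:] selects indices [2, 3, 4, 5, 6] (2->15, 3->11, 4->17, 5->17, 6->13), giving [15, 11, 17, 17, 13].

[15, 11, 17, 17, 13]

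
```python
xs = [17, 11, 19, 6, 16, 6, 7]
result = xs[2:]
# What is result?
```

xs has length 7. The slice xs[2:] selects indices [2, 3, 4, 5, 6] (2->19, 3->6, 4->16, 5->6, 6->7), giving [19, 6, 16, 6, 7].

[19, 6, 16, 6, 7]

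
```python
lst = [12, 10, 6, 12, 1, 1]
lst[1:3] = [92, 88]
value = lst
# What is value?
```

lst starts as [12, 10, 6, 12, 1, 1] (length 6). The slice lst[1:3] covers indices [1, 2] with values [10, 6]. Replacing that slice with [92, 88] (same length) produces [12, 92, 88, 12, 1, 1].

[12, 92, 88, 12, 1, 1]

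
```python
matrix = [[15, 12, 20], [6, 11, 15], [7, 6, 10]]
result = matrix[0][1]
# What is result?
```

matrix[0] = [15, 12, 20]. Taking column 1 of that row yields 12.

12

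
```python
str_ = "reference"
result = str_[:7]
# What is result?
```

str_ has length 9. The slice str_[:7] selects indices [0, 1, 2, 3, 4, 5, 6] (0->'r', 1->'e', 2->'f', 3->'e', 4->'r', 5->'e', 6->'n'), giving 'referen'.

'referen'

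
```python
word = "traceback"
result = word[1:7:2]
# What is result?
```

word has length 9. The slice word[1:7:2] selects indices [1, 3, 5] (1->'r', 3->'c', 5->'b'), giving 'rcb'.

'rcb'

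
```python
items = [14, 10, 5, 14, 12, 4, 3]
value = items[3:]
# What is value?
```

items has length 7. The slice items[3:] selects indices [3, 4, 5, 6] (3->14, 4->12, 5->4, 6->3), giving [14, 12, 4, 3].

[14, 12, 4, 3]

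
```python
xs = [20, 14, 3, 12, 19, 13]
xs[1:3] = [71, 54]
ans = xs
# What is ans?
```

xs starts as [20, 14, 3, 12, 19, 13] (length 6). The slice xs[1:3] covers indices [1, 2] with values [14, 3]. Replacing that slice with [71, 54] (same length) produces [20, 71, 54, 12, 19, 13].

[20, 71, 54, 12, 19, 13]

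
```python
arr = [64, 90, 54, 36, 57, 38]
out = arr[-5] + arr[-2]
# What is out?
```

arr has length 6. Negative index -5 maps to positive index 6 + (-5) = 1. arr[1] = 90.
arr has length 6. Negative index -2 maps to positive index 6 + (-2) = 4. arr[4] = 57.
Sum: 90 + 57 = 147.

147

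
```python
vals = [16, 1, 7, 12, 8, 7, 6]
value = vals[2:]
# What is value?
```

vals has length 7. The slice vals[2:] selects indices [2, 3, 4, 5, 6] (2->7, 3->12, 4->8, 5->7, 6->6), giving [7, 12, 8, 7, 6].

[7, 12, 8, 7, 6]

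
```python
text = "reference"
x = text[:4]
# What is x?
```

text has length 9. The slice text[:4] selects indices [0, 1, 2, 3] (0->'r', 1->'e', 2->'f', 3->'e'), giving 'refe'.

'refe'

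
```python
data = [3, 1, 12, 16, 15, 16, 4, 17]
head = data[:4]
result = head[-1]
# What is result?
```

data has length 8. The slice data[:4] selects indices [0, 1, 2, 3] (0->3, 1->1, 2->12, 3->16), giving [3, 1, 12, 16]. So head = [3, 1, 12, 16]. Then head[-1] = 16.

16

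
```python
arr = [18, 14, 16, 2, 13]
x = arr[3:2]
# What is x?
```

arr has length 5. The slice arr[3:2] resolves to an empty index range, so the result is [].

[]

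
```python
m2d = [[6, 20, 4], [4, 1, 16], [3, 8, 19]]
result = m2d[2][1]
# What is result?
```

m2d[2] = [3, 8, 19]. Taking column 1 of that row yields 8.

8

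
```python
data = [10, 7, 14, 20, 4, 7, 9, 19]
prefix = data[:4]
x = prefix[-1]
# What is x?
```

data has length 8. The slice data[:4] selects indices [0, 1, 2, 3] (0->10, 1->7, 2->14, 3->20), giving [10, 7, 14, 20]. So prefix = [10, 7, 14, 20]. Then prefix[-1] = 20.

20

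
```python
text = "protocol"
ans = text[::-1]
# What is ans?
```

text has length 8. The slice text[::-1] selects indices [7, 6, 5, 4, 3, 2, 1, 0] (7->'l', 6->'o', 5->'c', 4->'o', 3->'t', 2->'o', 1->'r', 0->'p'), giving 'locotorp'.

'locotorp'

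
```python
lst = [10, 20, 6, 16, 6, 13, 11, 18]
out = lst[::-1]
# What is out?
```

lst has length 8. The slice lst[::-1] selects indices [7, 6, 5, 4, 3, 2, 1, 0] (7->18, 6->11, 5->13, 4->6, 3->16, 2->6, 1->20, 0->10), giving [18, 11, 13, 6, 16, 6, 20, 10].

[18, 11, 13, 6, 16, 6, 20, 10]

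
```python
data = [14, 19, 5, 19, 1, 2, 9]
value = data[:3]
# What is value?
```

data has length 7. The slice data[:3] selects indices [0, 1, 2] (0->14, 1->19, 2->5), giving [14, 19, 5].

[14, 19, 5]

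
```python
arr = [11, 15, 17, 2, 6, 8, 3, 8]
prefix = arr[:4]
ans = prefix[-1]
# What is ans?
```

arr has length 8. The slice arr[:4] selects indices [0, 1, 2, 3] (0->11, 1->15, 2->17, 3->2), giving [11, 15, 17, 2]. So prefix = [11, 15, 17, 2]. Then prefix[-1] = 2.

2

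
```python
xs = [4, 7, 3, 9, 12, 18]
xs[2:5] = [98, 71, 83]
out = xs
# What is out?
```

xs starts as [4, 7, 3, 9, 12, 18] (length 6). The slice xs[2:5] covers indices [2, 3, 4] with values [3, 9, 12]. Replacing that slice with [98, 71, 83] (same length) produces [4, 7, 98, 71, 83, 18].

[4, 7, 98, 71, 83, 18]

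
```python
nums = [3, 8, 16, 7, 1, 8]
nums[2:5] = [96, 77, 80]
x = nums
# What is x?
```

nums starts as [3, 8, 16, 7, 1, 8] (length 6). The slice nums[2:5] covers indices [2, 3, 4] with values [16, 7, 1]. Replacing that slice with [96, 77, 80] (same length) produces [3, 8, 96, 77, 80, 8].

[3, 8, 96, 77, 80, 8]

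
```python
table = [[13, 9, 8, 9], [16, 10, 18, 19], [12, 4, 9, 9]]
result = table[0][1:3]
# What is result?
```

table[0] = [13, 9, 8, 9]. table[0] has length 4. The slice table[0][1:3] selects indices [1, 2] (1->9, 2->8), giving [9, 8].

[9, 8]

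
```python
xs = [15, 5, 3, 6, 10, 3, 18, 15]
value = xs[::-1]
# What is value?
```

xs has length 8. The slice xs[::-1] selects indices [7, 6, 5, 4, 3, 2, 1, 0] (7->15, 6->18, 5->3, 4->10, 3->6, 2->3, 1->5, 0->15), giving [15, 18, 3, 10, 6, 3, 5, 15].

[15, 18, 3, 10, 6, 3, 5, 15]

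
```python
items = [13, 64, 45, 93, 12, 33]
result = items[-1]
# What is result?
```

items has length 6. Negative index -1 maps to positive index 6 + (-1) = 5. items[5] = 33.

33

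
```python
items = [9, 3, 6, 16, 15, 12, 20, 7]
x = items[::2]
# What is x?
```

items has length 8. The slice items[::2] selects indices [0, 2, 4, 6] (0->9, 2->6, 4->15, 6->20), giving [9, 6, 15, 20].

[9, 6, 15, 20]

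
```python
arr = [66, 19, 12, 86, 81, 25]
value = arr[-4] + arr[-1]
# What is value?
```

arr has length 6. Negative index -4 maps to positive index 6 + (-4) = 2. arr[2] = 12.
arr has length 6. Negative index -1 maps to positive index 6 + (-1) = 5. arr[5] = 25.
Sum: 12 + 25 = 37.

37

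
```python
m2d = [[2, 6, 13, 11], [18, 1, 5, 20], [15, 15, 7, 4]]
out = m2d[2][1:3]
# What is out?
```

m2d[2] = [15, 15, 7, 4]. m2d[2] has length 4. The slice m2d[2][1:3] selects indices [1, 2] (1->15, 2->7), giving [15, 7].

[15, 7]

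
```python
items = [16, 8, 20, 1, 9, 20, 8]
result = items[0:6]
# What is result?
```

items has length 7. The slice items[0:6] selects indices [0, 1, 2, 3, 4, 5] (0->16, 1->8, 2->20, 3->1, 4->9, 5->20), giving [16, 8, 20, 1, 9, 20].

[16, 8, 20, 1, 9, 20]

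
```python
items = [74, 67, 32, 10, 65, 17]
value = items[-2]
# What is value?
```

items has length 6. Negative index -2 maps to positive index 6 + (-2) = 4. items[4] = 65.

65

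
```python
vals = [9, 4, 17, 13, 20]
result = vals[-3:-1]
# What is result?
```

vals has length 5. The slice vals[-3:-1] selects indices [2, 3] (2->17, 3->13), giving [17, 13].

[17, 13]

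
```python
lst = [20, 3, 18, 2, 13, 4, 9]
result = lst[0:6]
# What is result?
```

lst has length 7. The slice lst[0:6] selects indices [0, 1, 2, 3, 4, 5] (0->20, 1->3, 2->18, 3->2, 4->13, 5->4), giving [20, 3, 18, 2, 13, 4].

[20, 3, 18, 2, 13, 4]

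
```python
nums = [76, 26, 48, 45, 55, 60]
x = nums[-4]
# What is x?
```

nums has length 6. Negative index -4 maps to positive index 6 + (-4) = 2. nums[2] = 48.

48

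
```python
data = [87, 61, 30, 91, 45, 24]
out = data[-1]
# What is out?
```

data has length 6. Negative index -1 maps to positive index 6 + (-1) = 5. data[5] = 24.

24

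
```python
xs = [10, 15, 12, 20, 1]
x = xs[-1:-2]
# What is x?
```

xs has length 5. The slice xs[-1:-2] resolves to an empty index range, so the result is [].

[]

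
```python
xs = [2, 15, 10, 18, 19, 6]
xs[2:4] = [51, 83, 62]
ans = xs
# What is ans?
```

xs starts as [2, 15, 10, 18, 19, 6] (length 6). The slice xs[2:4] covers indices [2, 3] with values [10, 18]. Replacing that slice with [51, 83, 62] (different length) produces [2, 15, 51, 83, 62, 19, 6].

[2, 15, 51, 83, 62, 19, 6]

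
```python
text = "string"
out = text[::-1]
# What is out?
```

text has length 6. The slice text[::-1] selects indices [5, 4, 3, 2, 1, 0] (5->'g', 4->'n', 3->'i', 2->'r', 1->'t', 0->'s'), giving 'gnirts'.

'gnirts'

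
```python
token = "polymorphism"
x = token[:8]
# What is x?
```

token has length 12. The slice token[:8] selects indices [0, 1, 2, 3, 4, 5, 6, 7] (0->'p', 1->'o', 2->'l', 3->'y', 4->'m', 5->'o', 6->'r', 7->'p'), giving 'polymorp'.

'polymorp'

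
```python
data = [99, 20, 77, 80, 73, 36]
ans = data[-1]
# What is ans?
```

data has length 6. Negative index -1 maps to positive index 6 + (-1) = 5. data[5] = 36.

36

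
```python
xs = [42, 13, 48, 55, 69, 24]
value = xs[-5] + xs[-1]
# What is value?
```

xs has length 6. Negative index -5 maps to positive index 6 + (-5) = 1. xs[1] = 13.
xs has length 6. Negative index -1 maps to positive index 6 + (-1) = 5. xs[5] = 24.
Sum: 13 + 24 = 37.

37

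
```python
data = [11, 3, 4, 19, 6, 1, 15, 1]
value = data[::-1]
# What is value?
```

data has length 8. The slice data[::-1] selects indices [7, 6, 5, 4, 3, 2, 1, 0] (7->1, 6->15, 5->1, 4->6, 3->19, 2->4, 1->3, 0->11), giving [1, 15, 1, 6, 19, 4, 3, 11].

[1, 15, 1, 6, 19, 4, 3, 11]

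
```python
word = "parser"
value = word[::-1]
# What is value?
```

word has length 6. The slice word[::-1] selects indices [5, 4, 3, 2, 1, 0] (5->'r', 4->'e', 3->'s', 2->'r', 1->'a', 0->'p'), giving 'resrap'.

'resrap'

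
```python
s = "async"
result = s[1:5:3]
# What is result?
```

s has length 5. The slice s[1:5:3] selects indices [1, 4] (1->'s', 4->'c'), giving 'sc'.

'sc'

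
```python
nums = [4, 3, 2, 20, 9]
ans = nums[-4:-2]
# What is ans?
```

nums has length 5. The slice nums[-4:-2] selects indices [1, 2] (1->3, 2->2), giving [3, 2].

[3, 2]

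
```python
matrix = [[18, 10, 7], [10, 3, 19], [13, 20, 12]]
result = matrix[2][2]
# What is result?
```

matrix[2] = [13, 20, 12]. Taking column 2 of that row yields 12.

12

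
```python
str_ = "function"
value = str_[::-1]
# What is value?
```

str_ has length 8. The slice str_[::-1] selects indices [7, 6, 5, 4, 3, 2, 1, 0] (7->'n', 6->'o', 5->'i', 4->'t', 3->'c', 2->'n', 1->'u', 0->'f'), giving 'noitcnuf'.

'noitcnuf'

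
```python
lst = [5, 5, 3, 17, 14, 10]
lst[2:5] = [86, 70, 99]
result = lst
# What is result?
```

lst starts as [5, 5, 3, 17, 14, 10] (length 6). The slice lst[2:5] covers indices [2, 3, 4] with values [3, 17, 14]. Replacing that slice with [86, 70, 99] (same length) produces [5, 5, 86, 70, 99, 10].

[5, 5, 86, 70, 99, 10]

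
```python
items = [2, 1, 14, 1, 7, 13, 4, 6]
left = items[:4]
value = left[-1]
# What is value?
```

items has length 8. The slice items[:4] selects indices [0, 1, 2, 3] (0->2, 1->1, 2->14, 3->1), giving [2, 1, 14, 1]. So left = [2, 1, 14, 1]. Then left[-1] = 1.

1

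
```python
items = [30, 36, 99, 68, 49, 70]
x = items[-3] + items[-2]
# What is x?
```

items has length 6. Negative index -3 maps to positive index 6 + (-3) = 3. items[3] = 68.
items has length 6. Negative index -2 maps to positive index 6 + (-2) = 4. items[4] = 49.
Sum: 68 + 49 = 117.

117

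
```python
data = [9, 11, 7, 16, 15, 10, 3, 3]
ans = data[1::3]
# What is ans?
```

data has length 8. The slice data[1::3] selects indices [1, 4, 7] (1->11, 4->15, 7->3), giving [11, 15, 3].

[11, 15, 3]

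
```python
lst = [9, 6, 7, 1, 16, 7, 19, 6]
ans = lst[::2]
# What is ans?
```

lst has length 8. The slice lst[::2] selects indices [0, 2, 4, 6] (0->9, 2->7, 4->16, 6->19), giving [9, 7, 16, 19].

[9, 7, 16, 19]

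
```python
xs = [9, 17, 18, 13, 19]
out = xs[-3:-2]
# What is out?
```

xs has length 5. The slice xs[-3:-2] selects indices [2] (2->18), giving [18].

[18]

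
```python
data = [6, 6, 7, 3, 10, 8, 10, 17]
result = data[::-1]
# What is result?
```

data has length 8. The slice data[::-1] selects indices [7, 6, 5, 4, 3, 2, 1, 0] (7->17, 6->10, 5->8, 4->10, 3->3, 2->7, 1->6, 0->6), giving [17, 10, 8, 10, 3, 7, 6, 6].

[17, 10, 8, 10, 3, 7, 6, 6]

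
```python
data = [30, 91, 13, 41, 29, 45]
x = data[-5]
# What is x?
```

data has length 6. Negative index -5 maps to positive index 6 + (-5) = 1. data[1] = 91.

91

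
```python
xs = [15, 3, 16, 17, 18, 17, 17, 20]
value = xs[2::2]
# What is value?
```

xs has length 8. The slice xs[2::2] selects indices [2, 4, 6] (2->16, 4->18, 6->17), giving [16, 18, 17].

[16, 18, 17]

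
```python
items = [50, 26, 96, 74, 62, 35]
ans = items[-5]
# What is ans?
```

items has length 6. Negative index -5 maps to positive index 6 + (-5) = 1. items[1] = 26.

26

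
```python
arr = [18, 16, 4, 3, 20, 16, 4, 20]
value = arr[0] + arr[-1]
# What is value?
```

arr has length 8. arr[0] = 18.
arr has length 8. Negative index -1 maps to positive index 8 + (-1) = 7. arr[7] = 20.
Sum: 18 + 20 = 38.

38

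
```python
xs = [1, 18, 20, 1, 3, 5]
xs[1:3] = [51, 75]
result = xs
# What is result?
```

xs starts as [1, 18, 20, 1, 3, 5] (length 6). The slice xs[1:3] covers indices [1, 2] with values [18, 20]. Replacing that slice with [51, 75] (same length) produces [1, 51, 75, 1, 3, 5].

[1, 51, 75, 1, 3, 5]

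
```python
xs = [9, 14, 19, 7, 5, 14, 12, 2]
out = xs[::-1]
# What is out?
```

xs has length 8. The slice xs[::-1] selects indices [7, 6, 5, 4, 3, 2, 1, 0] (7->2, 6->12, 5->14, 4->5, 3->7, 2->19, 1->14, 0->9), giving [2, 12, 14, 5, 7, 19, 14, 9].

[2, 12, 14, 5, 7, 19, 14, 9]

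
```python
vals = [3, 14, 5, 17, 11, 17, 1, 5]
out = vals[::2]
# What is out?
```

vals has length 8. The slice vals[::2] selects indices [0, 2, 4, 6] (0->3, 2->5, 4->11, 6->1), giving [3, 5, 11, 1].

[3, 5, 11, 1]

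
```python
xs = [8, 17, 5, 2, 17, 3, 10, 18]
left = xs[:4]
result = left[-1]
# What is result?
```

xs has length 8. The slice xs[:4] selects indices [0, 1, 2, 3] (0->8, 1->17, 2->5, 3->2), giving [8, 17, 5, 2]. So left = [8, 17, 5, 2]. Then left[-1] = 2.

2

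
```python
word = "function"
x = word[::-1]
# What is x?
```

word has length 8. The slice word[::-1] selects indices [7, 6, 5, 4, 3, 2, 1, 0] (7->'n', 6->'o', 5->'i', 4->'t', 3->'c', 2->'n', 1->'u', 0->'f'), giving 'noitcnuf'.

'noitcnuf'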